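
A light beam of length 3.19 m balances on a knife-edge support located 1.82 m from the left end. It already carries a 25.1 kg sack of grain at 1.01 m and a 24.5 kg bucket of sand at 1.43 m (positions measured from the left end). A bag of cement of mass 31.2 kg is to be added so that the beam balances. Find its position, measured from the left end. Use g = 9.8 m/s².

Taking torques about the knife-edge support (at 1.82 m from the left end):
Sack of grain: 25.1 × 9.8 = 246 N down at 1.01 m → arm 0.81 m, τ = 246 × 0.81 = 199.3 N·m counterclockwise.
Bucket of sand: 24.5 × 9.8 = 240.1 N down at 1.43 m → arm 0.39 m, τ = 240.1 × 0.39 = 93.64 N·m counterclockwise.
Net moment of existing loads = 292.9 N·m counterclockwise.
The bag of cement weighs 31.2 × 9.8 = 305.8 N and must supply an equal clockwise moment, so its lever arm about the knife-edge support is 292.9 / 305.8 = 0.958 m.
That puts it at 1.82 + 0.958 = 2.78 m from the left end.

x ≈ 2.78 m from the left end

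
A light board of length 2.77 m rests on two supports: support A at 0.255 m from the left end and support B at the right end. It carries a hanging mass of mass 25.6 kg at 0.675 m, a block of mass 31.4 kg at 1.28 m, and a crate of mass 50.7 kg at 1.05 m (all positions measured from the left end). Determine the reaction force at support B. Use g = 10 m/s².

Taking torques about support A:
Hanging mass: 25.6 × 10 = 256 N down at 0.675 m → arm 0.42 m, τ = 256 × 0.42 = 107.5 N·m clockwise.
Block: 31.4 × 10 = 314 N down at 1.28 m → arm 1.025 m, τ = 314 × 1.025 = 321.8 N·m clockwise.
Crate: 50.7 × 10 = 507 N down at 1.05 m → arm 0.795 m, τ = 507 × 0.795 = 403.1 N·m clockwise.
Net load moment about support A = 832.4 N·m clockwise.
Reaction R at support B is upward at 2.77 m, arm 2.515 m → moment R × 2.515 counterclockwise.
Στ = 0 ⇒ R × 2.515 = 832.4 ⇒ R = 331 N.

R_B ≈ 331 N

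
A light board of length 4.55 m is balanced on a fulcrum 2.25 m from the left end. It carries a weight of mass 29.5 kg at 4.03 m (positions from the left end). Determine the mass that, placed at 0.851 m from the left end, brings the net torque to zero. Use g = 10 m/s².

m ≈ 37.5 kg

Choose the fulcrum (at 2.25 m from the left end) as the axis so the support reaction has zero arm there.
Weight: 29.5 × 10 = 295 N down at 4.03 m → arm 1.78 m, τ = 295 × 1.78 = 525.1 N·m clockwise.
Net moment of known loads = 525.1 N·m clockwise.
An unknown mass m at 0.851 m has arm 1.399 m; its moment is m·g·1.399 counterclockwise.
For rotational equilibrium, m × 10 × 1.399 = 525.1, so m = 525.1 / (10 × 1.399) = 37.5 kg.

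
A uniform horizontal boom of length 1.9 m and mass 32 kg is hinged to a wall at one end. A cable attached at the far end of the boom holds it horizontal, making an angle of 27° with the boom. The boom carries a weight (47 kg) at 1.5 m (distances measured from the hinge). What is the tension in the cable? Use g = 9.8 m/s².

Take moments about the hinge.
Beam weight: 32 × 9.8 = 313.6 N down at 0.95 m → arm 0.95 m, τ = 313.6 × 0.95 = 297.9 N·m clockwise.
Weight: 47 × 9.8 = 460.6 N down at 1.5 m → arm 1.5 m, τ = 460.6 × 1.5 = 690.9 N·m clockwise.
Total clockwise load moment = 988.8 N·m.
The cable tension T acts at 1.9 m; only its component perpendicular to the boom, T sinθ, produces torque. sin 27° = 0.454.
Setting net torque to zero: T × 1.9 × 0.454 = 988.8 → T = 988.8 / 0.8626 = 1150 N.

T ≈ 1150 N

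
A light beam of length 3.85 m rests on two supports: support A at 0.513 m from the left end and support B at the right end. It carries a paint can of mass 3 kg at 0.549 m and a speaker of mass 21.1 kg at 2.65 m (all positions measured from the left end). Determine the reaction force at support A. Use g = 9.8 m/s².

R_A ≈ 103 N

Take moments about support B.
Paint can: 3 × 9.8 = 29.4 N down at 0.549 m → arm 3.301 m, τ = 29.4 × 3.301 = 97.05 N·m counterclockwise.
Speaker: 21.1 × 9.8 = 206.8 N down at 2.65 m → arm 1.2 m, τ = 206.8 × 1.2 = 248.2 N·m counterclockwise.
Net load moment about support B = 345.2 N·m counterclockwise.
Reaction R at support A is upward at 0.513 m, arm 3.337 m → moment R × 3.337 clockwise.
Στ = 0 ⇒ R × 3.337 = 345.2 ⇒ R = 103 N.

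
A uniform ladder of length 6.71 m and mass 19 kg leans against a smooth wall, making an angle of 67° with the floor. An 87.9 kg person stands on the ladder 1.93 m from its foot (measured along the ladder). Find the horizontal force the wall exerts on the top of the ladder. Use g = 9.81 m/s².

Sum moments about the foot of the ladder (the floor normal and friction both act there and drop out).
Ladder weight 19×9.81 = 186.4 N acts at 3.355 m along the ladder; its horizontal arm is 3.355·cos67° = 1.311 m → τ = 244.4 N·m clockwise.
Person: 87.9×9.81 = 862.3 N at 1.93 m → arm 0.7541 m → τ = 650.3 N·m clockwise.
Wall normal N acts horizontally at the top; its moment arm is the height L sinθ = 6.71·sin67° = 6.177 m, counterclockwise.
For rotational equilibrium, N × 6.177 = 894.7, so N = 145 N.

N_wall ≈ 145 N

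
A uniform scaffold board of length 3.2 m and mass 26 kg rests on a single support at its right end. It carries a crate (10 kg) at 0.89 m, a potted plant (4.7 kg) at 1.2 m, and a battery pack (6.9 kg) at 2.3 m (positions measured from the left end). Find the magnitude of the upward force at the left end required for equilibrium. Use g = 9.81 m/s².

F ≈ 246 N

About the right end:
Beam weight: 26 × 9.81 = 255.1 N down at 1.6 m → arm 1.6 m, τ = 255.1 × 1.6 = 408.2 N·m counterclockwise.
Crate: 10 × 9.81 = 98.1 N down at 0.89 m → arm 2.31 m, τ = 98.1 × 2.31 = 226.6 N·m counterclockwise.
Potted plant: 4.7 × 9.81 = 46.11 N down at 1.2 m → arm 2 m, τ = 46.11 × 2 = 92.22 N·m counterclockwise.
Battery pack: 6.9 × 9.81 = 67.69 N down at 2.3 m → arm 0.9 m, τ = 67.69 × 0.9 = 60.92 N·m counterclockwise.
Net moment of the loads = 787.9 N·m counterclockwise.
The upward force F acts at the left end, arm 3.2 m, giving F × 3.2 clockwise.
For rotational equilibrium, F × 3.2 = 787.9, so F = 787.9 / 3.2 = 246 N.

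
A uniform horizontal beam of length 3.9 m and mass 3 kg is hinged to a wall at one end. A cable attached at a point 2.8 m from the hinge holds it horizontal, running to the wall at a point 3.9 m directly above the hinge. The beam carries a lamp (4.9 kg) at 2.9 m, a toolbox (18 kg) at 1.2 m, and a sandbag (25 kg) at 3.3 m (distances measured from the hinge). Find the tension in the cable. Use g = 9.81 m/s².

T ≈ 536 N

Take moments about the hinge.
Beam weight: 3 × 9.81 = 29.43 N down at 1.95 m → arm 1.95 m, τ = 29.43 × 1.95 = 57.39 N·m clockwise.
Lamp: 4.9 × 9.81 = 48.07 N down at 2.9 m → arm 2.9 m, τ = 48.07 × 2.9 = 139.4 N·m clockwise.
Toolbox: 18 × 9.81 = 176.6 N down at 1.2 m → arm 1.2 m, τ = 176.6 × 1.2 = 211.9 N·m clockwise.
Sandbag: 25 × 9.81 = 245.2 N down at 3.3 m → arm 3.3 m, τ = 245.2 × 3.3 = 809.2 N·m clockwise.
Total clockwise load moment = 1218 N·m.
The cable tension T acts at 2.8 m; only its component perpendicular to the beam, T sinθ, produces torque. sinθ = h/√(h²+d²) = 3.9/√(3.9²+2.8²) = 0.8123.
Setting net torque to zero: T × 2.8 × 0.8123 = 1218 → T = 1218 / 2.274 = 536 N.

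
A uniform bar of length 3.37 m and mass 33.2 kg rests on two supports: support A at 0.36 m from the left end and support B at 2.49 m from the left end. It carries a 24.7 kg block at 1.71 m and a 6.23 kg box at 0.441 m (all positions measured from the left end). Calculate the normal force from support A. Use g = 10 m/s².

Taking torques about support B:
Beam weight: 33.2 × 10 = 332 N down at 1.685 m → arm 0.805 m, τ = 332 × 0.805 = 267.3 N·m counterclockwise.
Block: 24.7 × 10 = 247 N down at 1.71 m → arm 0.78 m, τ = 247 × 0.78 = 192.7 N·m counterclockwise.
Box: 6.23 × 10 = 62.3 N down at 0.441 m → arm 2.049 m, τ = 62.3 × 2.049 = 127.7 N·m counterclockwise.
Net load moment about support B = 587.7 N·m counterclockwise.
Reaction R at support A is upward at 0.36 m, arm 2.13 m → moment R × 2.13 clockwise.
Balancing moments: R × 2.13 = 587.7, giving R = 276 N.

R_A ≈ 276 N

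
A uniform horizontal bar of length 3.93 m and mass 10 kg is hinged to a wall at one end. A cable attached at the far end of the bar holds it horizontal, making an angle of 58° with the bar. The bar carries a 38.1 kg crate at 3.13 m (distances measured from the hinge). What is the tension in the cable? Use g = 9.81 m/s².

T ≈ 409 N

Taking torques about the hinge:
Beam weight: 10 × 9.81 = 98.1 N down at 1.965 m → arm 1.965 m, τ = 98.1 × 1.965 = 192.8 N·m clockwise.
Crate: 38.1 × 9.81 = 373.8 N down at 3.13 m → arm 3.13 m, τ = 373.8 × 3.13 = 1170 N·m clockwise.
Total clockwise load moment = 1363 N·m.
The cable tension T acts at 3.93 m; only its component perpendicular to the bar, T sinθ, produces torque. sin 58° = 0.848.
Στ = 0 ⇒ T × 3.93 × 0.848 = 1363 ⇒ T = 1363 / 3.333 = 409 N.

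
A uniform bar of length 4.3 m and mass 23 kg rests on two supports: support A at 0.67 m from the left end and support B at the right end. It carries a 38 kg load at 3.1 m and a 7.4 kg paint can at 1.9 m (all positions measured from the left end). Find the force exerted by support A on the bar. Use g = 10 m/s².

Taking torques about support B:
Beam weight: 23 × 10 = 230 N down at 2.15 m → arm 2.15 m, τ = 230 × 2.15 = 494.5 N·m counterclockwise.
Load: 38 × 10 = 380 N down at 3.1 m → arm 1.2 m, τ = 380 × 1.2 = 456 N·m counterclockwise.
Paint can: 7.4 × 10 = 74 N down at 1.9 m → arm 2.4 m, τ = 74 × 2.4 = 177.6 N·m counterclockwise.
Net load moment about support B = 1128 N·m counterclockwise.
Reaction R at support A is upward at 0.67 m, arm 3.63 m → moment R × 3.63 clockwise.
Στ = 0 ⇒ R × 3.63 = 1128 ⇒ R = 311 N.

R_A ≈ 311 N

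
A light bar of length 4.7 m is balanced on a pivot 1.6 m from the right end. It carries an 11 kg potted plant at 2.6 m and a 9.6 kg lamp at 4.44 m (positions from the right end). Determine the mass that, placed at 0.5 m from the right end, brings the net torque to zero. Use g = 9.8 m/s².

m ≈ 34.8 kg

Sum moments about the pivot (at 1.6 m from the right end) (the support reaction has zero arm there).
Potted plant: 11 × 9.8 = 107.8 N down at 2.6 m → arm 1 m, τ = 107.8 × 1 = 107.8 N·m counterclockwise.
Lamp: 9.6 × 9.8 = 94.08 N down at 4.44 m → arm 2.84 m, τ = 94.08 × 2.84 = 267.2 N·m counterclockwise.
Net moment of known loads = 375 N·m counterclockwise.
An unknown mass m at 0.5 m has arm 1.1 m; its moment is m·g·1.1 clockwise.
For rotational equilibrium, m × 9.8 × 1.1 = 375, so m = 375 / (9.8 × 1.1) = 34.8 kg.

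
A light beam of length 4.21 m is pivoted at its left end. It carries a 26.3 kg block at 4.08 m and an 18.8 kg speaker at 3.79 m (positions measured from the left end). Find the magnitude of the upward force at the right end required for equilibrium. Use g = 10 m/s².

F ≈ 424 N

About the left end:
Block: 26.3 × 10 = 263 N down at 4.08 m → arm 4.08 m, τ = 263 × 4.08 = 1073 N·m clockwise.
Speaker: 18.8 × 10 = 188 N down at 3.79 m → arm 3.79 m, τ = 188 × 3.79 = 712.5 N·m clockwise.
Net moment of the loads = 1786 N·m clockwise.
The upward force F acts at the right end, arm 4.21 m, giving F × 4.21 counterclockwise.
Setting net torque to zero: F × 4.21 = 1786 → F = 1786 / 4.21 = 424 N.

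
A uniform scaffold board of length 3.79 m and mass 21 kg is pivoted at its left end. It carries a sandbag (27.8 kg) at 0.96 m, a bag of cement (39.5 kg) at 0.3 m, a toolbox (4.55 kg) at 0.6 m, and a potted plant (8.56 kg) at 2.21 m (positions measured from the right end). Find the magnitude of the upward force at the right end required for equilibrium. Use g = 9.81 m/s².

Taking torques about the left end:
Beam weight: 21 × 9.81 = 206 N down at 1.895 m → arm 1.895 m, τ = 206 × 1.895 = 390.4 N·m clockwise.
Sandbag: 27.8 × 9.81 = 272.7 N down at 0.96 m → arm 2.83 m, τ = 272.7 × 2.83 = 771.7 N·m clockwise.
Bag of cement: 39.5 × 9.81 = 387.5 N down at 0.3 m → arm 3.49 m, τ = 387.5 × 3.49 = 1352 N·m clockwise.
Toolbox: 4.55 × 9.81 = 44.64 N down at 0.6 m → arm 3.19 m, τ = 44.64 × 3.19 = 142.4 N·m clockwise.
Potted plant: 8.56 × 9.81 = 83.97 N down at 2.21 m → arm 1.58 m, τ = 83.97 × 1.58 = 132.7 N·m clockwise.
Net moment of the loads = 2789 N·m clockwise.
The upward force F acts at the right end, arm 3.79 m, giving F × 3.79 counterclockwise.
For rotational equilibrium, F × 3.79 = 2789, so F = 2789 / 3.79 = 736 N.

F ≈ 736 N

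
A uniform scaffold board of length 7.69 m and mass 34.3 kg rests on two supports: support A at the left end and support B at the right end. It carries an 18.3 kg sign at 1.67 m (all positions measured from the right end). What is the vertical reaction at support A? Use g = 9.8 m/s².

Taking torques about support B:
Beam weight: 34.3 × 9.8 = 336.1 N down at 3.845 m → arm 3.845 m, τ = 336.1 × 3.845 = 1292 N·m counterclockwise.
Sign: 18.3 × 9.8 = 179.3 N down at 1.67 m → arm 1.67 m, τ = 179.3 × 1.67 = 299.4 N·m counterclockwise.
Net load moment about support B = 1591 N·m counterclockwise.
Reaction R at support A is upward at 7.69 m, arm 7.69 m → moment R × 7.69 clockwise.
Στ = 0 ⇒ R × 7.69 = 1591 ⇒ R = 207 N.

R_A ≈ 207 N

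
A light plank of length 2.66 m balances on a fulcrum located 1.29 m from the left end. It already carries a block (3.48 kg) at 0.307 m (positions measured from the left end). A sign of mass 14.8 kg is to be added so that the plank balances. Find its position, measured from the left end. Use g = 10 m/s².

Taking torques about the fulcrum (at 1.29 m from the left end):
Block: 3.48 × 10 = 34.8 N down at 0.307 m → arm 0.983 m, τ = 34.8 × 0.983 = 34.21 N·m counterclockwise.
Net moment of existing loads = 34.21 N·m counterclockwise.
The sign weighs 14.8 × 10 = 148 N and must supply an equal clockwise moment, so its lever arm about the fulcrum is 34.21 / 148 = 0.231 m.
That puts it at 1.29 + 0.231 = 1.52 m from the left end.

x ≈ 1.52 m from the left end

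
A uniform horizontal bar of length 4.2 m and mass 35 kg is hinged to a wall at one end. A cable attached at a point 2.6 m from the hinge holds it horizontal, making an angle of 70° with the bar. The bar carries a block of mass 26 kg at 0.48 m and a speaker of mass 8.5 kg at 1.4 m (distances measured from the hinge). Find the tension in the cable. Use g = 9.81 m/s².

Take moments about the hinge.
Beam weight: 35 × 9.81 = 343.4 N down at 2.1 m → arm 2.1 m, τ = 343.4 × 2.1 = 721.1 N·m clockwise.
Block: 26 × 9.81 = 255.1 N down at 0.48 m → arm 0.48 m, τ = 255.1 × 0.48 = 122.4 N·m clockwise.
Speaker: 8.5 × 9.81 = 83.39 N down at 1.4 m → arm 1.4 m, τ = 83.39 × 1.4 = 116.7 N·m clockwise.
Total clockwise load moment = 960.2 N·m.
The cable tension T acts at 2.6 m; only its component perpendicular to the bar, T sinθ, produces torque. sin 70° = 0.9397.
Setting net torque to zero: T × 2.6 × 0.9397 = 960.2 → T = 960.2 / 2.443 = 393 N.

T ≈ 393 N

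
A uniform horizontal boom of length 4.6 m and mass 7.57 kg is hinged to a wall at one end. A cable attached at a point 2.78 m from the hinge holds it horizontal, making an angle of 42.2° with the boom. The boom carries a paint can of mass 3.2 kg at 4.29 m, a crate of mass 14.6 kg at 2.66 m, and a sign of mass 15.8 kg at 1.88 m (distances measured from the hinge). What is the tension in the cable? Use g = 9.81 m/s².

Taking torques about the hinge:
Beam weight: 7.57 × 9.81 = 74.26 N down at 2.3 m → arm 2.3 m, τ = 74.26 × 2.3 = 170.8 N·m clockwise.
Paint can: 3.2 × 9.81 = 31.39 N down at 4.29 m → arm 4.29 m, τ = 31.39 × 4.29 = 134.7 N·m clockwise.
Crate: 14.6 × 9.81 = 143.2 N down at 2.66 m → arm 2.66 m, τ = 143.2 × 2.66 = 380.9 N·m clockwise.
Sign: 15.8 × 9.81 = 155 N down at 1.88 m → arm 1.88 m, τ = 155 × 1.88 = 291.4 N·m clockwise.
Total clockwise load moment = 977.8 N·m.
The cable tension T acts at 2.78 m; only its component perpendicular to the boom, T sinθ, produces torque. sin 42.2° = 0.6717.
For rotational equilibrium, T × 2.78 × 0.6717 = 977.8, so T = 977.8 / 1.867 = 524 N.

T ≈ 524 N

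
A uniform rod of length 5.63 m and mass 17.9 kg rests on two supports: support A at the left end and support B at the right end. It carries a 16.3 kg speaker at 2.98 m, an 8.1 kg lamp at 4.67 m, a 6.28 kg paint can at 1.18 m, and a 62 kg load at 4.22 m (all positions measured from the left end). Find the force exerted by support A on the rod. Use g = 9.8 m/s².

R_A ≈ 377 N

Sum moments about support B (its reaction then has zero moment arm).
Beam weight: 17.9 × 9.8 = 175.4 N down at 2.815 m → arm 2.815 m, τ = 175.4 × 2.815 = 493.8 N·m counterclockwise.
Speaker: 16.3 × 9.8 = 159.7 N down at 2.98 m → arm 2.65 m, τ = 159.7 × 2.65 = 423.2 N·m counterclockwise.
Lamp: 8.1 × 9.8 = 79.38 N down at 4.67 m → arm 0.96 m, τ = 79.38 × 0.96 = 76.2 N·m counterclockwise.
Paint can: 6.28 × 9.8 = 61.54 N down at 1.18 m → arm 4.45 m, τ = 61.54 × 4.45 = 273.9 N·m counterclockwise.
Load: 62 × 9.8 = 607.6 N down at 4.22 m → arm 1.41 m, τ = 607.6 × 1.41 = 856.7 N·m counterclockwise.
Net load moment about support B = 2124 N·m counterclockwise.
Reaction R at support A is upward at 0 m, arm 5.63 m → moment R × 5.63 clockwise.
For rotational equilibrium, R × 5.63 = 2124, so R = 377 N.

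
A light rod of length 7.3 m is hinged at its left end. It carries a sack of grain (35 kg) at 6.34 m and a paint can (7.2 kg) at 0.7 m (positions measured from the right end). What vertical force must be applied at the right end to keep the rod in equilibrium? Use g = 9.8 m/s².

F ≈ 109 N

About the left end:
Sack of grain: 35 × 9.8 = 343 N down at 6.34 m → arm 0.96 m, τ = 343 × 0.96 = 329.3 N·m clockwise.
Paint can: 7.2 × 9.8 = 70.56 N down at 0.7 m → arm 6.6 m, τ = 70.56 × 6.6 = 465.7 N·m clockwise.
Net moment of the loads = 795 N·m clockwise.
The upward force F acts at the right end, arm 7.3 m, giving F × 7.3 counterclockwise.
Balancing moments: F × 7.3 = 795, giving F = 795 / 7.3 = 109 N.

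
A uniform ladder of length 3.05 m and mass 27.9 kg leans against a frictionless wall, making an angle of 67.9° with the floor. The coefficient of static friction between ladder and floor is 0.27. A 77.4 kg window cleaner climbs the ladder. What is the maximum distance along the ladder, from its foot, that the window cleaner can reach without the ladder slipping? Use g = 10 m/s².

Taking torques about the foot of the ladder:
Ladder weight 27.9×10 = 279 N acts at 1.525 m along the ladder; its horizontal arm is 1.525·cos67.9° = 0.5737 m → τ = 160.1 N·m clockwise.
Window cleaner weight 77.4×10 = 774 N at distance d → arm d·cos67.9° → τ = 774·d·0.3762 clockwise.
Wall normal N at the top has arm L sinθ = 2.826 m counterclockwise, so Στ = 0 gives N·2.826 = 160.1 + 291.2·d.
ΣFy = 0 ⇒ N_floor = 1053 N, so the maximum friction is μ_s·N_floor = 0.27×1053 = 284.3 N. ΣFx = 0 ⇒ N_wall = f, so at the slipping point N = 284.3 N.
Substituting: 284.3×2.826 = 160.1 + 291.2·d ⇒ d = (803.4 − 160.1) / 291.2 = 2.21 m.

d ≈ 2.21 m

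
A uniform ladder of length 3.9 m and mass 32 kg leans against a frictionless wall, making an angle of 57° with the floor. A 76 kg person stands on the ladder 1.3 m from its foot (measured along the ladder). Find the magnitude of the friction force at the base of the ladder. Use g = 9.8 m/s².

f ≈ 263 N

About the foot of the ladder:
Ladder weight 32×9.8 = 313.6 N acts at 1.95 m along the ladder; its horizontal arm is 1.95·cos57° = 1.062 m → τ = 333 N·m clockwise.
Person: 76×9.8 = 744.8 N at 1.3 m → arm 0.708 m → τ = 527.3 N·m clockwise.
Wall normal N acts horizontally at the top; its moment arm is the height L sinθ = 3.9·sin57° = 3.271 m, counterclockwise.
For rotational equilibrium, N × 3.271 = 860.3, so N = 263 N.
ΣFx = 0: friction at the foot balances the wall's push, so f = N_wall = 263 N.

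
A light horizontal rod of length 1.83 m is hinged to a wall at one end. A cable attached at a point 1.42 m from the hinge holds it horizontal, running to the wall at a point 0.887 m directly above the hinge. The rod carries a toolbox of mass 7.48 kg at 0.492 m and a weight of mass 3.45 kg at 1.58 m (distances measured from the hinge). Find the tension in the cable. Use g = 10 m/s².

Sum moments about the hinge (the unknown hinge reaction has zero arm there).
Toolbox: 7.48 × 10 = 74.8 N down at 0.492 m → arm 0.492 m, τ = 74.8 × 0.492 = 36.8 N·m clockwise.
Weight: 3.45 × 10 = 34.5 N down at 1.58 m → arm 1.58 m, τ = 34.5 × 1.58 = 54.51 N·m clockwise.
Total clockwise load moment = 91.31 N·m.
The cable tension T acts at 1.42 m; only its component perpendicular to the rod, T sinθ, produces torque. sinθ = h/√(h²+d²) = 0.887/√(0.887²+1.42²) = 0.5298.
Setting net torque to zero: T × 1.42 × 0.5298 = 91.31 → T = 91.31 / 0.7523 = 121 N.

T ≈ 121 N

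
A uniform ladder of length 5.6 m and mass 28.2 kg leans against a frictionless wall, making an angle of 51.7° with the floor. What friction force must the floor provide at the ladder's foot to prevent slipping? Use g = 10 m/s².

f ≈ 111 N

Sum moments about the foot of the ladder (the floor normal and friction both act there and drop out).
Ladder weight 28.2×10 = 282 N acts at 2.8 m along the ladder; its horizontal arm is 2.8·cos51.7° = 1.735 m → τ = 489.3 N·m clockwise.
Wall normal N acts horizontally at the top; its moment arm is the height L sinθ = 5.6·sin51.7° = 4.395 m, counterclockwise.
Setting net torque to zero: N × 4.395 = 489.3 → N = 111 N.
ΣFx = 0: friction at the foot balances the wall's push, so f = N_wall = 111 N.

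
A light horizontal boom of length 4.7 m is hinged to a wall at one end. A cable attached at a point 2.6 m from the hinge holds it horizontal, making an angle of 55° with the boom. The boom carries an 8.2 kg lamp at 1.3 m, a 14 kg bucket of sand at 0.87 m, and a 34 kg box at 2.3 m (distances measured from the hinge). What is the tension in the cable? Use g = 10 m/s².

T ≈ 474 N

About the hinge:
Lamp: 8.2 × 10 = 82 N down at 1.3 m → arm 1.3 m, τ = 82 × 1.3 = 106.6 N·m clockwise.
Bucket of sand: 14 × 10 = 140 N down at 0.87 m → arm 0.87 m, τ = 140 × 0.87 = 121.8 N·m clockwise.
Box: 34 × 10 = 340 N down at 2.3 m → arm 2.3 m, τ = 340 × 2.3 = 782 N·m clockwise.
Total clockwise load moment = 1010 N·m.
The cable tension T acts at 2.6 m; only its component perpendicular to the boom, T sinθ, produces torque. sin 55° = 0.8192.
Στ = 0 ⇒ T × 2.6 × 0.8192 = 1010 ⇒ T = 1010 / 2.13 = 474 N.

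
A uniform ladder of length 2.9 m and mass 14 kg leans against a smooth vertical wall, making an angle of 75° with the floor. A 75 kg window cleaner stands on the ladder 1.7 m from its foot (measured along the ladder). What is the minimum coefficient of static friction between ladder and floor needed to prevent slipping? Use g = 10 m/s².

About the foot of the ladder:
Ladder weight 14×10 = 140 N acts at 1.45 m along the ladder; its horizontal arm is 1.45·cos75° = 0.3753 m → τ = 52.54 N·m clockwise.
Window cleaner: 75×10 = 750 N at 1.7 m → arm 0.44 m → τ = 330 N·m clockwise.
Wall normal N acts horizontally at the top; its moment arm is the height L sinθ = 2.9·sin75° = 2.801 m, counterclockwise.
Στ = 0 ⇒ N × 2.801 = 382.5 ⇒ N = 136.6 N.
ΣFx = 0 ⇒ f = N_wall = 136.6 N. ΣFy = 0 ⇒ N_floor = 890 N.
μ_min = f / N_floor = 136.6 / 890 = 0.153.

μ_min ≈ 0.153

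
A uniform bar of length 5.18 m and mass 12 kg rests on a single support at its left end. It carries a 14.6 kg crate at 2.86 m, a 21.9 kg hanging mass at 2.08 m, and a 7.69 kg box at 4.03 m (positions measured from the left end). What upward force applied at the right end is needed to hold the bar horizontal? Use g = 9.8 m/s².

F ≈ 283 N

Sum moments about the left end (the unknown pivot reaction has zero arm there).
Beam weight: 12 × 9.8 = 117.6 N down at 2.59 m → arm 2.59 m, τ = 117.6 × 2.59 = 304.6 N·m clockwise.
Crate: 14.6 × 9.8 = 143.1 N down at 2.86 m → arm 2.86 m, τ = 143.1 × 2.86 = 409.3 N·m clockwise.
Hanging mass: 21.9 × 9.8 = 214.6 N down at 2.08 m → arm 2.08 m, τ = 214.6 × 2.08 = 446.4 N·m clockwise.
Box: 7.69 × 9.8 = 75.36 N down at 4.03 m → arm 4.03 m, τ = 75.36 × 4.03 = 303.7 N·m clockwise.
Net moment of the loads = 1464 N·m clockwise.
The upward force F acts at the right end, arm 5.18 m, giving F × 5.18 counterclockwise.
Στ = 0 ⇒ F × 5.18 = 1464 ⇒ F = 1464 / 5.18 = 283 N.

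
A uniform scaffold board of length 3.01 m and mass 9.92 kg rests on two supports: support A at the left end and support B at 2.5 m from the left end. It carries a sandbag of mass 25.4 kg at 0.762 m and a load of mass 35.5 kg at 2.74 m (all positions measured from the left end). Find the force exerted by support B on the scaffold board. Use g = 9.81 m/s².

R_B ≈ 516 N

Taking torques about support A:
Beam weight: 9.92 × 9.81 = 97.32 N down at 1.505 m → arm 1.505 m, τ = 97.32 × 1.505 = 146.5 N·m clockwise.
Sandbag: 25.4 × 9.81 = 249.2 N down at 0.762 m → arm 0.762 m, τ = 249.2 × 0.762 = 189.9 N·m clockwise.
Load: 35.5 × 9.81 = 348.3 N down at 2.74 m → arm 2.74 m, τ = 348.3 × 2.74 = 954.3 N·m clockwise.
Net load moment about support A = 1291 N·m clockwise.
Reaction R at support B is upward at 2.5 m, arm 2.5 m → moment R × 2.5 counterclockwise.
For rotational equilibrium, R × 2.5 = 1291, so R = 516 N.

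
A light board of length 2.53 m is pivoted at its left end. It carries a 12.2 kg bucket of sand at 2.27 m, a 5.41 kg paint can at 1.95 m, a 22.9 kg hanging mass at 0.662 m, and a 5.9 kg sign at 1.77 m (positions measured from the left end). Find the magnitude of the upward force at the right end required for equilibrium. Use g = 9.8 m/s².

F ≈ 247 N

Sum moments about the left end (the unknown pivot reaction has zero arm there).
Bucket of sand: 12.2 × 9.8 = 119.6 N down at 2.27 m → arm 2.27 m, τ = 119.6 × 2.27 = 271.5 N·m clockwise.
Paint can: 5.41 × 9.8 = 53.02 N down at 1.95 m → arm 1.95 m, τ = 53.02 × 1.95 = 103.4 N·m clockwise.
Hanging mass: 22.9 × 9.8 = 224.4 N down at 0.662 m → arm 0.662 m, τ = 224.4 × 0.662 = 148.6 N·m clockwise.
Sign: 5.9 × 9.8 = 57.82 N down at 1.77 m → arm 1.77 m, τ = 57.82 × 1.77 = 102.3 N·m clockwise.
Net moment of the loads = 625.8 N·m clockwise.
The upward force F acts at the right end, arm 2.53 m, giving F × 2.53 counterclockwise.
Στ = 0 ⇒ F × 2.53 = 625.8 ⇒ F = 625.8 / 2.53 = 247 N.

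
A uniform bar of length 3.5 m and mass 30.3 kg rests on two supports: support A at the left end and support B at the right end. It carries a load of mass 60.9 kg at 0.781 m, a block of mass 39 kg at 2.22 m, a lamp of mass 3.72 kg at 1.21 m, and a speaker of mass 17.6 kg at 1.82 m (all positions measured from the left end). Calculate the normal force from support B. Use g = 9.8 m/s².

R_B ≈ 626 N

Take moments about support A.
Beam weight: 30.3 × 9.8 = 296.9 N down at 1.75 m → arm 1.75 m, τ = 296.9 × 1.75 = 519.6 N·m clockwise.
Load: 60.9 × 9.8 = 596.8 N down at 0.781 m → arm 0.781 m, τ = 596.8 × 0.781 = 466.1 N·m clockwise.
Block: 39 × 9.8 = 382.2 N down at 2.22 m → arm 2.22 m, τ = 382.2 × 2.22 = 848.5 N·m clockwise.
Lamp: 3.72 × 9.8 = 36.46 N down at 1.21 m → arm 1.21 m, τ = 36.46 × 1.21 = 44.12 N·m clockwise.
Speaker: 17.6 × 9.8 = 172.5 N down at 1.82 m → arm 1.82 m, τ = 172.5 × 1.82 = 313.9 N·m clockwise.
Net load moment about support A = 2192 N·m clockwise.
Reaction R at support B is upward at 3.5 m, arm 3.5 m → moment R × 3.5 counterclockwise.
Στ = 0 ⇒ R × 3.5 = 2192 ⇒ R = 626 N.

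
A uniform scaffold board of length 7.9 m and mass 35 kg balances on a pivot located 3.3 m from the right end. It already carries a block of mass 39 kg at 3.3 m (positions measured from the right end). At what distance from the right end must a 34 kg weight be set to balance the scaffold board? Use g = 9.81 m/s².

Take moments about the pivot (at 3.3 m from the right end).
Beam weight: 35 × 9.81 = 343.4 N down at 3.95 m → arm 0.65 m, τ = 343.4 × 0.65 = 223.2 N·m counterclockwise.
Block: acts at the pivot, moment arm 0 → no torque.
Net moment of existing loads = 223.2 N·m counterclockwise.
The weight weighs 34 × 9.81 = 333.5 N and must supply an equal clockwise moment, so its lever arm about the pivot is 223.2 / 333.5 = 0.669 m.
That puts it at 3.3 − 0.669 = 2.63 m from the right end.

x ≈ 2.63 m from the right end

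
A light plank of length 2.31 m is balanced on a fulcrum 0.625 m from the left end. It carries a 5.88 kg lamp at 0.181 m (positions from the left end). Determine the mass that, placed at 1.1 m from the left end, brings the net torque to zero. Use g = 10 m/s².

Taking torques about the fulcrum (at 0.625 m from the left end):
Lamp: 5.88 × 10 = 58.8 N down at 0.181 m → arm 0.444 m, τ = 58.8 × 0.444 = 26.11 N·m counterclockwise.
Net moment of known loads = 26.11 N·m counterclockwise.
An unknown mass m at 1.1 m has arm 0.475 m; its moment is m·g·0.475 clockwise.
For rotational equilibrium, m × 10 × 0.475 = 26.11, so m = 26.11 / (10 × 0.475) = 5.5 kg.

m ≈ 5.5 kg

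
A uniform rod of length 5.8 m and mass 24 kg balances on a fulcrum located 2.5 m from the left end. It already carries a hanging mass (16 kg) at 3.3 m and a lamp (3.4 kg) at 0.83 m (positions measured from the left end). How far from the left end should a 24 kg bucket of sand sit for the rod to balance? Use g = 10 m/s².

x ≈ 1.8 m from the left end

Taking torques about the fulcrum (at 2.5 m from the left end):
Beam weight: 24 × 10 = 240 N down at 2.9 m → arm 0.4 m, τ = 240 × 0.4 = 96 N·m clockwise.
Hanging mass: 16 × 10 = 160 N down at 3.3 m → arm 0.8 m, τ = 160 × 0.8 = 128 N·m clockwise.
Lamp: 3.4 × 10 = 34 N down at 0.83 m → arm 1.67 m, τ = 34 × 1.67 = 56.78 N·m counterclockwise.
Net moment of existing loads = 167.2 N·m clockwise.
The bucket of sand weighs 24 × 10 = 240 N and must supply an equal counterclockwise moment, so its lever arm about the fulcrum is 167.2 / 240 = 0.697 m.
That puts it at 2.5 − 0.697 = 1.8 m from the left end.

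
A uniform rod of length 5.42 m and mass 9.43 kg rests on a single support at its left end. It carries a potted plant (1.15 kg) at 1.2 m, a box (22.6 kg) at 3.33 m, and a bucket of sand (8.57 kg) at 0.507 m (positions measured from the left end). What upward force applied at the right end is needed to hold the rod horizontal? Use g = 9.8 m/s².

Take moments about the left end.
Beam weight: 9.43 × 9.8 = 92.41 N down at 2.71 m → arm 2.71 m, τ = 92.41 × 2.71 = 250.4 N·m clockwise.
Potted plant: 1.15 × 9.8 = 11.27 N down at 1.2 m → arm 1.2 m, τ = 11.27 × 1.2 = 13.52 N·m clockwise.
Box: 22.6 × 9.8 = 221.5 N down at 3.33 m → arm 3.33 m, τ = 221.5 × 3.33 = 737.6 N·m clockwise.
Bucket of sand: 8.57 × 9.8 = 83.99 N down at 0.507 m → arm 0.507 m, τ = 83.99 × 0.507 = 42.58 N·m clockwise.
Net moment of the loads = 1044 N·m clockwise.
The upward force F acts at the right end, arm 5.42 m, giving F × 5.42 counterclockwise.
Setting net torque to zero: F × 5.42 = 1044 → F = 1044 / 5.42 = 193 N.

F ≈ 193 N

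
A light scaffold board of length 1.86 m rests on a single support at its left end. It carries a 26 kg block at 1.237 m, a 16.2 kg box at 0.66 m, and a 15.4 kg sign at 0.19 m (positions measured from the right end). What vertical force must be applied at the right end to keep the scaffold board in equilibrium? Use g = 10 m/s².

F ≈ 330 N

Taking torques about the left end:
Block: 26 × 10 = 260 N down at 1.237 m → arm 0.623 m, τ = 260 × 0.623 = 162 N·m clockwise.
Box: 16.2 × 10 = 162 N down at 0.66 m → arm 1.2 m, τ = 162 × 1.2 = 194.4 N·m clockwise.
Sign: 15.4 × 10 = 154 N down at 0.19 m → arm 1.67 m, τ = 154 × 1.67 = 257.2 N·m clockwise.
Net moment of the loads = 613.6 N·m clockwise.
The upward force F acts at the right end, arm 1.86 m, giving F × 1.86 counterclockwise.
Balancing moments: F × 1.86 = 613.6, giving F = 613.6 / 1.86 = 330 N.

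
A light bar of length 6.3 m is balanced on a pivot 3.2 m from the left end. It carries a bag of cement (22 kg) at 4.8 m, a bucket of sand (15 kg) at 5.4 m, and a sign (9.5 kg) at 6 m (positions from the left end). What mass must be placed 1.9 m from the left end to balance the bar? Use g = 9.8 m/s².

Choose the pivot (at 3.2 m from the left end) as the axis so the support reaction has zero arm there.
Bag of cement: 22 × 9.8 = 215.6 N down at 4.8 m → arm 1.6 m, τ = 215.6 × 1.6 = 345 N·m clockwise.
Bucket of sand: 15 × 9.8 = 147 N down at 5.4 m → arm 2.2 m, τ = 147 × 2.2 = 323.4 N·m clockwise.
Sign: 9.5 × 9.8 = 93.1 N down at 6 m → arm 2.8 m, τ = 93.1 × 2.8 = 260.7 N·m clockwise.
Net moment of known loads = 929.1 N·m clockwise.
An unknown mass m at 1.9 m has arm 1.3 m; its moment is m·g·1.3 counterclockwise.
For rotational equilibrium, m × 9.8 × 1.3 = 929.1, so m = 929.1 / (9.8 × 1.3) = 72.9 kg.

m ≈ 72.9 kg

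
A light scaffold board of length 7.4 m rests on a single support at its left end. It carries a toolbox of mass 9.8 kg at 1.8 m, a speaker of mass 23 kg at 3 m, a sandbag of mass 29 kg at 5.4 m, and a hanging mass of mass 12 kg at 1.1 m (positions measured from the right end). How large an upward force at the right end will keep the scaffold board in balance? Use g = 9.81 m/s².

F ≈ 384 N

Take moments about the left end.
Toolbox: 9.8 × 9.81 = 96.14 N down at 1.8 m → arm 5.6 m, τ = 96.14 × 5.6 = 538.4 N·m clockwise.
Speaker: 23 × 9.81 = 225.6 N down at 3 m → arm 4.4 m, τ = 225.6 × 4.4 = 992.6 N·m clockwise.
Sandbag: 29 × 9.81 = 284.5 N down at 5.4 m → arm 2 m, τ = 284.5 × 2 = 569 N·m clockwise.
Hanging mass: 12 × 9.81 = 117.7 N down at 1.1 m → arm 6.3 m, τ = 117.7 × 6.3 = 741.5 N·m clockwise.
Net moment of the loads = 2842 N·m clockwise.
The upward force F acts at the right end, arm 7.4 m, giving F × 7.4 counterclockwise.
For rotational equilibrium, F × 7.4 = 2842, so F = 2842 / 7.4 = 384 N.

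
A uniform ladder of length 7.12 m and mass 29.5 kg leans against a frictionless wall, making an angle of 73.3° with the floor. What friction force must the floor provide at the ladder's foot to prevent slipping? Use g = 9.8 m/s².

Choose the foot of the ladder as the axis so the floor normal and friction both act there and drop out.
Ladder weight 29.5×9.8 = 289.1 N acts at 3.56 m along the ladder; its horizontal arm is 3.56·cos73.3° = 1.023 m → τ = 295.7 N·m clockwise.
Wall normal N acts horizontally at the top; its moment arm is the height L sinθ = 7.12·sin73.3° = 6.82 m, counterclockwise.
For rotational equilibrium, N × 6.82 = 295.7, so N = 43.4 N.
ΣFx = 0: friction at the foot balances the wall's push, so f = N_wall = 43.4 N.

f ≈ 43.4 N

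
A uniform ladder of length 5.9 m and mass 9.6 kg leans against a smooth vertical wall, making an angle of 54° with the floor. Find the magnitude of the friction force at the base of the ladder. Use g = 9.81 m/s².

f ≈ 34.2 N

About the foot of the ladder:
Ladder weight 9.6×9.81 = 94.18 N acts at 2.95 m along the ladder; its horizontal arm is 2.95·cos54° = 1.734 m → τ = 163.3 N·m clockwise.
Wall normal N acts horizontally at the top; its moment arm is the height L sinθ = 5.9·sin54° = 4.773 m, counterclockwise.
Balancing moments: N × 4.773 = 163.3, giving N = 34.2 N.
ΣFx = 0: friction at the foot balances the wall's push, so f = N_wall = 34.2 N.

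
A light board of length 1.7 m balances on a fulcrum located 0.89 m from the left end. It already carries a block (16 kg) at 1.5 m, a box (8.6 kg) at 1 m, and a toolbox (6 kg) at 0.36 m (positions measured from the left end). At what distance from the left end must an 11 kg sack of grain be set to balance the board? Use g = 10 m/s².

Sum moments about the fulcrum (at 0.89 m from the left end) (the support reaction has zero arm there).
Block: 16 × 10 = 160 N down at 1.5 m → arm 0.61 m, τ = 160 × 0.61 = 97.6 N·m clockwise.
Box: 8.6 × 10 = 86 N down at 1 m → arm 0.11 m, τ = 86 × 0.11 = 9.46 N·m clockwise.
Toolbox: 6 × 10 = 60 N down at 0.36 m → arm 0.53 m, τ = 60 × 0.53 = 31.8 N·m counterclockwise.
Net moment of existing loads = 75.26 N·m clockwise.
The sack of grain weighs 11 × 10 = 110 N and must supply an equal counterclockwise moment, so its lever arm about the fulcrum is 75.26 / 110 = 0.684 m.
That puts it at 0.89 − 0.684 = 0.206 m from the left end.

x ≈ 0.206 m from the left end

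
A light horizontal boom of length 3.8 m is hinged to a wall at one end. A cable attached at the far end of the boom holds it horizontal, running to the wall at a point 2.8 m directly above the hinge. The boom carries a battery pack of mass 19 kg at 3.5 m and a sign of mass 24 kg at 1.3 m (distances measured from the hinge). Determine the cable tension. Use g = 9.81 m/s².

T ≈ 425 N

Choose the hinge as the axis so the unknown hinge reaction has zero arm there.
Battery pack: 19 × 9.81 = 186.4 N down at 3.5 m → arm 3.5 m, τ = 186.4 × 3.5 = 652.4 N·m clockwise.
Sign: 24 × 9.81 = 235.4 N down at 1.3 m → arm 1.3 m, τ = 235.4 × 1.3 = 306 N·m clockwise.
Total clockwise load moment = 958.4 N·m.
The cable tension T acts at 3.8 m; only its component perpendicular to the boom, T sinθ, produces torque. sinθ = h/√(h²+d²) = 2.8/√(2.8²+3.8²) = 0.5932.
Setting net torque to zero: T × 3.8 × 0.5932 = 958.4 → T = 958.4 / 2.254 = 425 N.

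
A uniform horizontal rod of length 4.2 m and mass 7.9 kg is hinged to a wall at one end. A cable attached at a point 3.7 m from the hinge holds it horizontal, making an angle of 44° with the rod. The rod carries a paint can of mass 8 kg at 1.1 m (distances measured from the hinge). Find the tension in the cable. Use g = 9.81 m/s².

T ≈ 96.9 N

Taking torques about the hinge:
Beam weight: 7.9 × 9.81 = 77.5 N down at 2.1 m → arm 2.1 m, τ = 77.5 × 2.1 = 162.8 N·m clockwise.
Paint can: 8 × 9.81 = 78.48 N down at 1.1 m → arm 1.1 m, τ = 78.48 × 1.1 = 86.33 N·m clockwise.
Total clockwise load moment = 249.1 N·m.
The cable tension T acts at 3.7 m; only its component perpendicular to the rod, T sinθ, produces torque. sin 44° = 0.6947.
For rotational equilibrium, T × 3.7 × 0.6947 = 249.1, so T = 249.1 / 2.57 = 96.9 N.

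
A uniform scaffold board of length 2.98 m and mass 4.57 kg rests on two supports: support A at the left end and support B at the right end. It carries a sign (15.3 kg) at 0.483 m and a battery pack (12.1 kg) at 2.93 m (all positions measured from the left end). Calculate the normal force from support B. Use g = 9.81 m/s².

R_B ≈ 163 N

Taking torques about support A:
Beam weight: 4.57 × 9.81 = 44.83 N down at 1.49 m → arm 1.49 m, τ = 44.83 × 1.49 = 66.8 N·m clockwise.
Sign: 15.3 × 9.81 = 150.1 N down at 0.483 m → arm 0.483 m, τ = 150.1 × 0.483 = 72.5 N·m clockwise.
Battery pack: 12.1 × 9.81 = 118.7 N down at 2.93 m → arm 2.93 m, τ = 118.7 × 2.93 = 347.8 N·m clockwise.
Net load moment about support A = 487.1 N·m clockwise.
Reaction R at support B is upward at 2.98 m, arm 2.98 m → moment R × 2.98 counterclockwise.
Setting net torque to zero: R × 2.98 = 487.1 → R = 163 N.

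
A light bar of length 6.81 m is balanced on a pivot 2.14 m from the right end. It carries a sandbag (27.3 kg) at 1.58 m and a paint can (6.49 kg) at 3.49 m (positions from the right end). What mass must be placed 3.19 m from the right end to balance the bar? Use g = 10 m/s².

m ≈ 6.22 kg

Taking torques about the pivot (at 2.14 m from the right end):
Sandbag: 27.3 × 10 = 273 N down at 1.58 m → arm 0.56 m, τ = 273 × 0.56 = 152.9 N·m clockwise.
Paint can: 6.49 × 10 = 64.9 N down at 3.49 m → arm 1.35 m, τ = 64.9 × 1.35 = 87.62 N·m counterclockwise.
Net moment of known loads = 65.28 N·m clockwise.
An unknown mass m at 3.19 m has arm 1.05 m; its moment is m·g·1.05 counterclockwise.
For rotational equilibrium, m × 10 × 1.05 = 65.28, so m = 65.28 / (10 × 1.05) = 6.22 kg.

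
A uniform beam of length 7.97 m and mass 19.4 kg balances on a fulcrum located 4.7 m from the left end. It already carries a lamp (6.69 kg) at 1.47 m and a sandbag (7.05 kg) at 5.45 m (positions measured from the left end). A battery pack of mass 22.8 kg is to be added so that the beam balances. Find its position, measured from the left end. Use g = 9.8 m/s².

x ≈ 6.02 m from the left end

Sum moments about the fulcrum (at 4.7 m from the left end) (the support reaction has zero arm there).
Beam weight: 19.4 × 9.8 = 190.1 N down at 3.985 m → arm 0.715 m, τ = 190.1 × 0.715 = 135.9 N·m counterclockwise.
Lamp: 6.69 × 9.8 = 65.56 N down at 1.47 m → arm 3.23 m, τ = 65.56 × 3.23 = 211.8 N·m counterclockwise.
Sandbag: 7.05 × 9.8 = 69.09 N down at 5.45 m → arm 0.75 m, τ = 69.09 × 0.75 = 51.82 N·m clockwise.
Net moment of existing loads = 295.9 N·m counterclockwise.
The battery pack weighs 22.8 × 9.8 = 223.4 N and must supply an equal clockwise moment, so its lever arm about the fulcrum is 295.9 / 223.4 = 1.32 m.
That puts it at 4.7 + 1.32 = 6.02 m from the left end.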